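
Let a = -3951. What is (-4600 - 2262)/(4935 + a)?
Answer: -3431/492 ≈ -6.9736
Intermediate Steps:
(-4600 - 2262)/(4935 + a) = (-4600 - 2262)/(4935 - 3951) = -6862/984 = -6862*1/984 = -3431/492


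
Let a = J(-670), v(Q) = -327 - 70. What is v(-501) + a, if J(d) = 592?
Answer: 195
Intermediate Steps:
v(Q) = -397
a = 592
v(-501) + a = -397 + 592 = 195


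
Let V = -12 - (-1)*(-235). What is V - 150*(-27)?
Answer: 3803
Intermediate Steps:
V = -247 (V = -12 - 1*235 = -12 - 235 = -247)
V - 150*(-27) = -247 - 150*(-27) = -247 + 4050 = 3803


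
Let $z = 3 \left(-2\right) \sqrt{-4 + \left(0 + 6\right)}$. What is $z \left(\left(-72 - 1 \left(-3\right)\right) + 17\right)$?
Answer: $312 \sqrt{2} \approx 441.23$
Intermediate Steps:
$z = - 6 \sqrt{2}$ ($z = - 6 \sqrt{-4 + 6} = - 6 \sqrt{2} \approx -8.4853$)
$z \left(\left(-72 - 1 \left(-3\right)\right) + 17\right) = - 6 \sqrt{2} \left(\left(-72 - 1 \left(-3\right)\right) + 17\right) = - 6 \sqrt{2} \left(\left(-72 - -3\right) + 17\right) = - 6 \sqrt{2} \left(\left(-72 + 3\right) + 17\right) = - 6 \sqrt{2} \left(-69 + 17\right) = - 6 \sqrt{2} \left(-52\right) = 312 \sqrt{2}$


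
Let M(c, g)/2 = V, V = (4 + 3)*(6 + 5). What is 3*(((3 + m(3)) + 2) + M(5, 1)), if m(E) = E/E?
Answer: 480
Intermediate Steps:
m(E) = 1
V = 77 (V = 7*11 = 77)
M(c, g) = 154 (M(c, g) = 2*77 = 154)
3*(((3 + m(3)) + 2) + M(5, 1)) = 3*(((3 + 1) + 2) + 154) = 3*((4 + 2) + 154) = 3*(6 + 154) = 3*160 = 480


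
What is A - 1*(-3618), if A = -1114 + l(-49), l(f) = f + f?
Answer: 2406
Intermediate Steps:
l(f) = 2*f
A = -1212 (A = -1114 + 2*(-49) = -1114 - 98 = -1212)
A - 1*(-3618) = -1212 - 1*(-3618) = -1212 + 3618 = 2406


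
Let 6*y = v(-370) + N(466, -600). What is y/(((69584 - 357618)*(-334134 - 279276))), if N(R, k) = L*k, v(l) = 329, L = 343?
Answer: -29353/151442516520 ≈ -1.9382e-7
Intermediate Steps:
N(R, k) = 343*k
y = -205471/6 (y = (329 + 343*(-600))/6 = (329 - 205800)/6 = (⅙)*(-205471) = -205471/6 ≈ -34245.)
y/(((69584 - 357618)*(-334134 - 279276))) = -205471*1/((-334134 - 279276)*(69584 - 357618))/6 = -205471/(6*((-288034*(-613410)))) = -205471/6/176682935940 = -205471/6*1/176682935940 = -29353/151442516520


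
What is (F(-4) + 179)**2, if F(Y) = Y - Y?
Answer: 32041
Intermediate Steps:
F(Y) = 0
(F(-4) + 179)**2 = (0 + 179)**2 = 179**2 = 32041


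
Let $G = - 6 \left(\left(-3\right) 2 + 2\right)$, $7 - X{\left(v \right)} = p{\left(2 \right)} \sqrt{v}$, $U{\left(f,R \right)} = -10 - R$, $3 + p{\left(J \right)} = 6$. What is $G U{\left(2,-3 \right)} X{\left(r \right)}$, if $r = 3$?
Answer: $-1176 + 504 \sqrt{3} \approx -303.05$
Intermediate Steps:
$p{\left(J \right)} = 3$ ($p{\left(J \right)} = -3 + 6 = 3$)
$X{\left(v \right)} = 7 - 3 \sqrt{v}$
$G = 24$ ($G = - 6 \left(-6 + 2\right) = \left(-6\right) \left(-4\right) = 24$)
$G U{\left(2,-3 \right)} X{\left(r \right)} = 24 \left(-10 - -3\right) \left(7 - 3 \sqrt{3}\right) = 24 \left(-10 + 3\right) \left(7 - 3 \sqrt{3}\right) = 24 \left(-7\right) \left(7 - 3 \sqrt{3}\right) = - 168 \left(7 - 3 \sqrt{3}\right) = -1176 + 504 \sqrt{3}$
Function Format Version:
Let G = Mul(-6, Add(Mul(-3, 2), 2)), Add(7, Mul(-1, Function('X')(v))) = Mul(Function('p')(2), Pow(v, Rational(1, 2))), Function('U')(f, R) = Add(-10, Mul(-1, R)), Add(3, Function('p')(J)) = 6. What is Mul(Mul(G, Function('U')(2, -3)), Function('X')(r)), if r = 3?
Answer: Add(-1176, Mul(504, Pow(3, Rational(1, 2)))) ≈ -303.05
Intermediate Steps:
Function('p')(J) = 3 (Function('p')(J) = Add(-3, 6) = 3)
Function('X')(v) = Add(7, Mul(-3, Pow(v, Rational(1, 2)))) (Function('X')(v) = Add(7, Mul(-1, Mul(3, Pow(v, Rational(1, 2))))) = Add(7, Mul(-3, Pow(v, Rational(1, 2)))))
G = 24 (G = Mul(-6, Add(-6, 2)) = Mul(-6, -4) = 24)
Mul(Mul(G, Function('U')(2, -3)), Function('X')(r)) = Mul(Mul(24, Add(-10, Mul(-1, -3))), Add(7, Mul(-3, Pow(3, Rational(1, 2))))) = Mul(Mul(24, Add(-10, 3)), Add(7, Mul(-3, Pow(3, Rational(1, 2))))) = Mul(Mul(24, -7), Add(7, Mul(-3, Pow(3, Rational(1, 2))))) = Mul(-168, Add(7, Mul(-3, Pow(3, Rational(1, 2))))) = Add(-1176, Mul(504, Pow(3, Rational(1, 2))))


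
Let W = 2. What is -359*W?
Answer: -718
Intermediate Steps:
-359*W = -359*2 = -718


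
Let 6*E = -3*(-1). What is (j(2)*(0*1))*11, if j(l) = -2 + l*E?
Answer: 0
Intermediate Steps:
E = 1/2 (E = (-3*(-1))/6 = (1/6)*3 = 1/2 ≈ 0.50000)
j(l) = -2 + l/2 (j(l) = -2 + l*(1/2) = -2 + l/2)
(j(2)*(0*1))*11 = ((-2 + (1/2)*2)*(0*1))*11 = ((-2 + 1)*0)*11 = -1*0*11 = 0*11 = 0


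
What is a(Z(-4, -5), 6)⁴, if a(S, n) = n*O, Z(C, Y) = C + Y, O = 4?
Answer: 331776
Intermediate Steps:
a(S, n) = 4*n (a(S, n) = n*4 = 4*n)
a(Z(-4, -5), 6)⁴ = (4*6)⁴ = 24⁴ = 331776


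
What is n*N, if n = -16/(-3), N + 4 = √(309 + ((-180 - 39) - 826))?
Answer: -64/3 + 64*I*√46/3 ≈ -21.333 + 144.69*I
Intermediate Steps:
N = -4 + 4*I*√46 (N = -4 + √(309 + ((-180 - 39) - 826)) = -4 + √(309 + (-219 - 826)) = -4 + √(309 - 1045) = -4 + √(-736) = -4 + 4*I*√46 ≈ -4.0 + 27.129*I)
n = 16/3 (n = -16*(-⅓) = 16/3 ≈ 5.3333)
n*N = 16*(-4 + 4*I*√46)/3 = -64/3 + 64*I*√46/3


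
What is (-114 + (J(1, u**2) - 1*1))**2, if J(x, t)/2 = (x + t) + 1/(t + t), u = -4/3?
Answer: 245831041/20736 ≈ 11855.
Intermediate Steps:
u = -4/3 (u = -4*1/3 = -4/3 ≈ -1.3333)
J(x, t) = 1/t + 2*t + 2*x (J(x, t) = 2*((x + t) + 1/(t + t)) = 2*((t + x) + 1/(2*t)) = 2*(t + x + 1/(2*t)) = 1/t + 2*t + 2*x)
(-114 + (J(1, u**2) - 1*1))**2 = (-114 + ((1 + 2*(-4/3)**2*((-4/3)**2 + 1))/((-4/3)**2) - 1*1))**2 = (-114 + ((1 + 2*(16/9)*(16/9 + 1))/(16/9) - 1))**2 = (-114 + (9*(1 + 2*(16/9)*(25/9))/16 - 1))**2 = (-114 + (9*(1 + 800/81)/16 - 1))**2 = (-114 + ((9/16)*(881/81) - 1))**2 = (-114 + (881/144 - 1))**2 = (-114 + 737/144)**2 = (-15679/144)**2 = 245831041/20736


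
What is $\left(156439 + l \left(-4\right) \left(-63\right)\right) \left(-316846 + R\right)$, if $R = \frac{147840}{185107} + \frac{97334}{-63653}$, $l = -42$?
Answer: $- \frac{544518037910504091820}{11782615871} \approx -4.6214 \cdot 10^{10}$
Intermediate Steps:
$R = - \frac{8606745218}{11782615871}$ ($R = 147840 \cdot \frac{1}{185107} + 97334 \left(- \frac{1}{63653}\right) = \frac{147840}{185107} - \frac{97334}{63653} = - \frac{8606745218}{11782615871} \approx -0.73046$)
$\left(156439 + l \left(-4\right) \left(-63\right)\right) \left(-316846 + R\right) = \left(156439 + \left(-42\right) \left(-4\right) \left(-63\right)\right) \left(-316846 - \frac{8606745218}{11782615871}\right) = \left(156439 + 168 \left(-63\right)\right) \left(- \frac{3733283315008084}{11782615871}\right) = \left(156439 - 10584\right) \left(- \frac{3733283315008084}{11782615871}\right) = 145855 \left(- \frac{3733283315008084}{11782615871}\right) = - \frac{544518037910504091820}{11782615871}$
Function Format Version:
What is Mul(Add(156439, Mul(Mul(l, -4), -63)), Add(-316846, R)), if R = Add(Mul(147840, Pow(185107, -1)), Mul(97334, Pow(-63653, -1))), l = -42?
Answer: Rational(-544518037910504091820, 11782615871) ≈ -4.6214e+10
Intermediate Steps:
R = Rational(-8606745218, 11782615871) (R = Add(Mul(147840, Rational(1, 185107)), Mul(97334, Rational(-1, 63653))) = Add(Rational(147840, 185107), Rational(-97334, 63653)) = Rational(-8606745218, 11782615871) ≈ -0.73046)
Mul(Add(156439, Mul(Mul(l, -4), -63)), Add(-316846, R)) = Mul(Add(156439, Mul(Mul(-42, -4), -63)), Add(-316846, Rational(-8606745218, 11782615871))) = Mul(Add(156439, Mul(168, -63)), Rational(-3733283315008084, 11782615871)) = Mul(Add(156439, -10584), Rational(-3733283315008084, 11782615871)) = Mul(145855, Rational(-3733283315008084, 11782615871)) = Rational(-544518037910504091820, 11782615871)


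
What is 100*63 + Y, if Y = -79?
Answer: 6221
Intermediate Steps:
100*63 + Y = 100*63 - 79 = 6300 - 79 = 6221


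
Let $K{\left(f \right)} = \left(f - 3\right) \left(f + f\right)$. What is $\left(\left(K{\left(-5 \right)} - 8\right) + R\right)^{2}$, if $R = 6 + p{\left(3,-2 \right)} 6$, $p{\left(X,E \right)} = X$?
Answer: $9216$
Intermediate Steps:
$K{\left(f \right)} = 2 f \left(-3 + f\right)$ ($K{\left(f \right)} = \left(-3 + f\right) 2 f = 2 f \left(-3 + f\right)$)
$R = 24$ ($R = 6 + 3 \cdot 6 = 6 + 18 = 24$)
$\left(\left(K{\left(-5 \right)} - 8\right) + R\right)^{2} = \left(\left(2 \left(-5\right) \left(-3 - 5\right) - 8\right) + 24\right)^{2} = \left(\left(2 \left(-5\right) \left(-8\right) - 8\right) + 24\right)^{2} = \left(\left(80 - 8\right) + 24\right)^{2} = \left(72 + 24\right)^{2} = 96^{2} = 9216$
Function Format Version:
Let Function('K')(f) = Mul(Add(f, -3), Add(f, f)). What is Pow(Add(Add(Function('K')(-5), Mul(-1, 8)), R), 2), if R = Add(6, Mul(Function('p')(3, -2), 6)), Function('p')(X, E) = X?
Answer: 9216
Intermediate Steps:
Function('K')(f) = Mul(2, f, Add(-3, f)) (Function('K')(f) = Mul(Add(-3, f), Mul(2, f)) = Mul(2, f, Add(-3, f)))
R = 24 (R = Add(6, Mul(3, 6)) = Add(6, 18) = 24)
Pow(Add(Add(Function('K')(-5), Mul(-1, 8)), R), 2) = Pow(Add(Add(Mul(2, -5, Add(-3, -5)), Mul(-1, 8)), 24), 2) = Pow(Add(Add(Mul(2, -5, -8), -8), 24), 2) = Pow(Add(Add(80, -8), 24), 2) = Pow(Add(72, 24), 2) = Pow(96, 2) = 9216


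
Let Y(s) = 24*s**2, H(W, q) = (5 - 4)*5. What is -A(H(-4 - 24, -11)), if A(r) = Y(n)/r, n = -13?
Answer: -4056/5 ≈ -811.20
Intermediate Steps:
H(W, q) = 5 (H(W, q) = 1*5 = 5)
A(r) = 4056/r (A(r) = (24*(-13)**2)/r = (24*169)/r = 4056/r)
-A(H(-4 - 24, -11)) = -4056/5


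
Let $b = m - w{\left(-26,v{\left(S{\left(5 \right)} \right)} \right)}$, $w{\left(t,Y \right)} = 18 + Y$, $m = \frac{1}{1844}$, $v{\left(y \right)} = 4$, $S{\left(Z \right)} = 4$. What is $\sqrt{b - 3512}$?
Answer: $\frac{i \sqrt{3004196395}}{922} \approx 59.447 i$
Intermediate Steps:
$m = \frac{1}{1844} \approx 0.0005423$
$b = - \frac{40567}{1844}$ ($b = \frac{1}{1844} - \left(18 + 4\right) = \frac{1}{1844} - 22 = - \frac{40567}{1844} \approx -21.999$)
$\sqrt{b - 3512} = \sqrt{- \frac{40567}{1844} - 3512} = \sqrt{- \frac{6516695}{1844}} = \frac{i \sqrt{3004196395}}{922}$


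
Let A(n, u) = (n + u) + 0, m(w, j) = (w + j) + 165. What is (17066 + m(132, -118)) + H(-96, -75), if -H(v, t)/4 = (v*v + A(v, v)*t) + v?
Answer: -76835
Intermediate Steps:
m(w, j) = 165 + j + w (m(w, j) = (j + w) + 165 = 165 + j + w)
A(n, u) = n + u
H(v, t) = -4*v - 4*v² - 8*t*v (H(v, t) = -4*((v*v + (v + v)*t) + v) = -4*((v² + (2*v)*t) + v) = -4*((v² + 2*t*v) + v) = -4*(v + v² + 2*t*v) = -4*v - 4*v² - 8*t*v)
(17066 + m(132, -118)) + H(-96, -75) = (17066 + (165 - 118 + 132)) + 4*(-96)*(-1 - 1*(-96) - 2*(-75)) = (17066 + 179) + 4*(-96)*(-1 + 96 + 150) = 17245 + 4*(-96)*245 = 17245 - 94080 = -76835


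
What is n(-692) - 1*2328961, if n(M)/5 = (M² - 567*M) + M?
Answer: 2023719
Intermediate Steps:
n(M) = -2830*M + 5*M² (n(M) = 5*((M² - 567*M) + M) = 5*(M² - 566*M) = -2830*M + 5*M²)
n(-692) - 1*2328961 = 5*(-692)*(-566 - 692) - 1*2328961 = 5*(-692)*(-1258) - 2328961 = 4352680 - 2328961 = 2023719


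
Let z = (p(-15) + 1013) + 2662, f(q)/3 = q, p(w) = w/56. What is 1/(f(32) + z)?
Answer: 56/211161 ≈ 0.00026520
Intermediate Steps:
p(w) = w/56 (p(w) = w*(1/56) = w/56)
f(q) = 3*q
z = 205785/56 (z = ((1/56)*(-15) + 1013) + 2662 = (-15/56 + 1013) + 2662 = 56713/56 + 2662 = 205785/56 ≈ 3674.7)
1/(f(32) + z) = 1/(3*32 + 205785/56) = 1/(96 + 205785/56) = 1/(211161/56) = 56/211161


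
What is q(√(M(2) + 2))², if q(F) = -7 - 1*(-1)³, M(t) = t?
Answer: 36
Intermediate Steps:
q(F) = -6 (q(F) = -7 - 1*(-1) = -7 + 1 = -6)
q(√(M(2) + 2))² = (-6)² = 36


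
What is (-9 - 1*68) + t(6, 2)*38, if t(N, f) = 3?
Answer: 37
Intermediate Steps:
(-9 - 1*68) + t(6, 2)*38 = (-9 - 1*68) + 3*38 = (-9 - 68) + 114 = -77 + 114 = 37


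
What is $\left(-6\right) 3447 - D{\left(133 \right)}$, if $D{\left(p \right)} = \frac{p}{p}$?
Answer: $-20683$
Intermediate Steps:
$D{\left(p \right)} = 1$
$\left(-6\right) 3447 - D{\left(133 \right)} = \left(-6\right) 3447 - 1 = -20682 - 1 = -20683$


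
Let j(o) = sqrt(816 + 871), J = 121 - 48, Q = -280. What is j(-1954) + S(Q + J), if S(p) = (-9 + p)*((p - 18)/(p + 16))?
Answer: -48600/191 + sqrt(1687) ≈ -213.38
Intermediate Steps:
J = 73
S(p) = (-18 + p)*(-9 + p)/(16 + p) (S(p) = (-9 + p)*((-18 + p)/(16 + p)) = (-18 + p)*(-9 + p)/(16 + p))
j(o) = sqrt(1687)
j(-1954) + S(Q + J) = sqrt(1687) + (162 + (-280 + 73)**2 - 27*(-280 + 73))/(16 + (-280 + 73)) = sqrt(1687) + (162 + (-207)**2 - 27*(-207))/(16 - 207) = sqrt(1687) + (162 + 42849 + 5589)/(-191) = sqrt(1687) - 1/191*48600 = sqrt(1687) - 48600/191 = -48600/191 + sqrt(1687)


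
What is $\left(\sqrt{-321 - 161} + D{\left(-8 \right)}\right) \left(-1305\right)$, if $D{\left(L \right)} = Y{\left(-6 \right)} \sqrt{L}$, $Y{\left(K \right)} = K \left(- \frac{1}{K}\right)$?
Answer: $1305 i \left(- \sqrt{482} + 2 \sqrt{2}\right) \approx - 24960.0 i$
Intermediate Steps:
$Y{\left(K \right)} = -1$
$D{\left(L \right)} = - \sqrt{L}$
$\left(\sqrt{-321 - 161} + D{\left(-8 \right)}\right) \left(-1305\right) = \left(\sqrt{-321 - 161} - \sqrt{-8}\right) \left(-1305\right) = \left(\sqrt{-482} - 2 i \sqrt{2}\right) \left(-1305\right) = \left(i \sqrt{482} - 2 i \sqrt{2}\right) \left(-1305\right) = - 1305 i \sqrt{482} + 2610 i \sqrt{2}$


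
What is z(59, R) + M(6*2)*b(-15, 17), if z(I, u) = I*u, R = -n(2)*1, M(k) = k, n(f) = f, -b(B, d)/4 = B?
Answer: 602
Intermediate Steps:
b(B, d) = -4*B
R = -2 (R = -1*2*1 = -2*1 = -2)
z(59, R) + M(6*2)*b(-15, 17) = 59*(-2) + (6*2)*(-4*(-15)) = -118 + 12*60 = -118 + 720 = 602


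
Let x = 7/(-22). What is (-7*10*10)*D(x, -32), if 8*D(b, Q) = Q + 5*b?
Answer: 129325/44 ≈ 2939.2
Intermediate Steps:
x = -7/22 (x = 7*(-1/22) = -7/22 ≈ -0.31818)
D(b, Q) = Q/8 + 5*b/8 (D(b, Q) = (Q + 5*b)/8 = Q/8 + 5*b/8)
(-7*10*10)*D(x, -32) = (-7*10*10)*((⅛)*(-32) + (5/8)*(-7/22)) = (-70*10)*(-4 - 35/176) = -700*(-739/176) = 129325/44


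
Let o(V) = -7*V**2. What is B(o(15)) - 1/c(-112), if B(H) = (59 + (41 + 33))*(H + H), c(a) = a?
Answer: -46922399/112 ≈ -4.1895e+5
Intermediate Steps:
B(H) = 266*H (B(H) = (59 + 74)*(2*H) = 133*(2*H) = 266*H)
B(o(15)) - 1/c(-112) = 266*(-7*15**2) - 1/(-112) = 266*(-7*225) - 1*(-1/112) = 266*(-1575) + 1/112 = -418950 + 1/112 = -46922399/112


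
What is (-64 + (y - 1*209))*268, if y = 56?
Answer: -58156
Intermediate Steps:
(-64 + (y - 1*209))*268 = (-64 + (56 - 1*209))*268 = (-64 + (56 - 209))*268 = (-64 - 153)*268 = -217*268 = -58156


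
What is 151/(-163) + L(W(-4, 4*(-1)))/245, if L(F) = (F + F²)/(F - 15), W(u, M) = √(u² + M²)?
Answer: -7223491/7707455 - 188*√2/47285 ≈ -0.94283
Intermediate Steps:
W(u, M) = √(M² + u²)
L(F) = (F + F²)/(-15 + F)
151/(-163) + L(W(-4, 4*(-1)))/245 = 151/(-163) + (√((4*(-1))² + (-4)²)*(1 + √((4*(-1))² + (-4)²))/(-15 + √((4*(-1))² + (-4)²)))/245 = 151*(-1/163) + (√((-4)² + 16)*(1 + √((-4)² + 16))/(-15 + √((-4)² + 16)))*(1/245) = -151/163 + (√(16 + 16)*(1 + √(16 + 16))/(-15 + √(16 + 16)))*(1/245) = -151/163 + (√32*(1 + √32)/(-15 + √32))*(1/245) = -151/163 + ((4*√2)*(1 + 4*√2)/(-15 + 4*√2))*(1/245) = -151/163 + (4*√2*(1 + 4*√2)/(-15 + 4*√2))*(1/245) = -151/163 + 4*√2*(1 + 4*√2)/(245*(-15 + 4*√2))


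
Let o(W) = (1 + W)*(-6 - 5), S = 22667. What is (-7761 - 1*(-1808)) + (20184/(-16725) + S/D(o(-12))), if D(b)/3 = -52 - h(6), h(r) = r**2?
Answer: -8889770117/1471800 ≈ -6040.1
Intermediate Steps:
o(W) = -11 - 11*W (o(W) = (1 + W)*(-11) = -11 - 11*W)
D(b) = -264 (D(b) = 3*(-52 - 1*6**2) = 3*(-52 - 1*36) = 3*(-52 - 36) = 3*(-88) = -264)
(-7761 - 1*(-1808)) + (20184/(-16725) + S/D(o(-12))) = (-7761 - 1*(-1808)) + (20184/(-16725) + 22667/(-264)) = (-7761 + 1808) + (20184*(-1/16725) + 22667*(-1/264)) = -5953 + (-6728/5575 - 22667/264) = -5953 - 128144717/1471800 = -8889770117/1471800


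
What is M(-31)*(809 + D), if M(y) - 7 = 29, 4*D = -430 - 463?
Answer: 21087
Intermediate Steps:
D = -893/4 (D = (-430 - 463)/4 = (¼)*(-893) = -893/4 ≈ -223.25)
M(y) = 36 (M(y) = 7 + 29 = 36)
M(-31)*(809 + D) = 36*(809 - 893/4) = 36*(2343/4) = 21087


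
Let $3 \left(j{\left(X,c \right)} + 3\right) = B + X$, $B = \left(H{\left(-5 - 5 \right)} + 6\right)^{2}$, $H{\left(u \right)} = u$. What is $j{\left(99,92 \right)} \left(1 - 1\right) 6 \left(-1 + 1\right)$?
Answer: $0$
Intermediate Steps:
$B = 16$ ($B = \left(\left(-5 - 5\right) + 6\right)^{2} = \left(-10 + 6\right)^{2} = \left(-4\right)^{2} = 16$)
$j{\left(X,c \right)} = \frac{7}{3} + \frac{X}{3}$ ($j{\left(X,c \right)} = -3 + \frac{16 + X}{3} = -3 + \left(\frac{16}{3} + \frac{X}{3}\right) = \frac{7}{3} + \frac{X}{3}$)
$j{\left(99,92 \right)} \left(1 - 1\right) 6 \left(-1 + 1\right) = \left(\frac{7}{3} + \frac{1}{3} \cdot 99\right) \left(1 - 1\right) 6 \left(-1 + 1\right) = \left(\frac{7}{3} + 33\right) 0 \cdot 6 \cdot 0 = \frac{106 \cdot 0 \cdot 0}{3} = \frac{106}{3} \cdot 0 = 0$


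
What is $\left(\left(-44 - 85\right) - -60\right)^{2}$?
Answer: $4761$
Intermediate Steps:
$\left(\left(-44 - 85\right) - -60\right)^{2} = \left(-129 + 60\right)^{2} = \left(-69\right)^{2} = 4761$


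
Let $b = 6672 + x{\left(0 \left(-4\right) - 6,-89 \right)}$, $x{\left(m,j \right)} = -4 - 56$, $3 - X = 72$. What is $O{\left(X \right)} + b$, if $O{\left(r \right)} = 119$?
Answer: $6731$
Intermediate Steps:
$X = -69$ ($X = 3 - 72 = -69$)
$x{\left(m,j \right)} = -60$ ($x{\left(m,j \right)} = -4 - 56 = -60$)
$b = 6612$ ($b = 6672 - 60 = 6612$)
$O{\left(X \right)} + b = 119 + 6612 = 6731$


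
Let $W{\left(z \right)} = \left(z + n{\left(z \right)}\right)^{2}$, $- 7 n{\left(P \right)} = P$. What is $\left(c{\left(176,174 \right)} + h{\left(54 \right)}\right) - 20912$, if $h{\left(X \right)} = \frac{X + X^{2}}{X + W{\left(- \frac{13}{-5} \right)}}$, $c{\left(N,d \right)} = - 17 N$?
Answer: $- \frac{95724627}{4013} \approx -23854.0$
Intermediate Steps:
$n{\left(P \right)} = - \frac{P}{7}$
$W{\left(z \right)} = \frac{36 z^{2}}{49}$ ($W{\left(z \right)} = \left(z - \frac{z}{7}\right)^{2} = \left(\frac{6 z}{7}\right)^{2} = \frac{36 z^{2}}{49}$)
$h{\left(X \right)} = \frac{X + X^{2}}{\frac{6084}{1225} + X}$ ($h{\left(X \right)} = \frac{X + X^{2}}{X + \frac{36 \left(- \frac{13}{-5}\right)^{2}}{49}} = \frac{X + X^{2}}{X + \frac{36 \left(\left(-13\right) \left(- \frac{1}{5}\right)\right)^{2}}{49}} = \frac{X + X^{2}}{X + \frac{36 \left(\frac{13}{5}\right)^{2}}{49}} = \frac{X + X^{2}}{X + \frac{36}{49} \cdot \frac{169}{25}} = \frac{X + X^{2}}{X + \frac{6084}{1225}} = \frac{X + X^{2}}{\frac{6084}{1225} + X}$)
$\left(c{\left(176,174 \right)} + h{\left(54 \right)}\right) - 20912 = \left(\left(-17\right) 176 + 1225 \cdot 54 \frac{1}{6084 + 1225 \cdot 54} \left(1 + 54\right)\right) - 20912 = \left(-2992 + 1225 \cdot 54 \frac{1}{6084 + 66150} \cdot 55\right) - 20912 = \left(-2992 + 1225 \cdot 54 \cdot \frac{1}{72234} \cdot 55\right) - 20912 = \left(-2992 + \frac{202125}{4013}\right) - 20912 = - \frac{11804771}{4013} - 20912 = - \frac{95724627}{4013}$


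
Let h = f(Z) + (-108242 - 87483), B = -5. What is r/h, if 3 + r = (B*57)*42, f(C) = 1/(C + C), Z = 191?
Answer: 4573686/74766949 ≈ 0.061173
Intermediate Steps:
f(C) = 1/(2*C)
h = -74766949/382 (h = (1/2)/191 + (-108242 - 87483) = (1/2)*(1/191) - 195725 = 1/382 - 195725 = -74766949/382 ≈ -1.9573e+5)
r = -11973 (r = -3 - 5*57*42 = -3 - 285*42 = -3 - 11970 = -11973)
r/h = -11973/(-74766949/382) = -11973*(-382/74766949) = 4573686/74766949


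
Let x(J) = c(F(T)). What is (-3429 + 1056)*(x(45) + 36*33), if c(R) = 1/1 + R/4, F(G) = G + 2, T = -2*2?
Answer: -5640621/2 ≈ -2.8203e+6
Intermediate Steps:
T = -4
F(G) = 2 + G
c(R) = 1 + R/4 (c(R) = 1*1 + R*(¼) = 1 + R/4)
x(J) = ½ (x(J) = 1 + (2 - 4)/4 = 1 + (¼)*(-2) = 1 - ½ = ½)
(-3429 + 1056)*(x(45) + 36*33) = (-3429 + 1056)*(½ + 36*33) = -2373*(½ + 1188) = -2373*2377/2 = -5640621/2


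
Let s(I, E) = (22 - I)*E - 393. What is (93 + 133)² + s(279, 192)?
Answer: 1339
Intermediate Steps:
s(I, E) = -393 + E*(22 - I) (s(I, E) = E*(22 - I) - 393 = -393 + E*(22 - I))
(93 + 133)² + s(279, 192) = (93 + 133)² + (-393 + 22*192 - 1*192*279) = 226² + (-393 + 4224 - 53568) = 51076 - 49737 = 1339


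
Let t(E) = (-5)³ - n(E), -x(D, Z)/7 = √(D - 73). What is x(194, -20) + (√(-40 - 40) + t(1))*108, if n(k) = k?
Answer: -13685 + 432*I*√5 ≈ -13685.0 + 965.98*I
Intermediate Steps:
x(D, Z) = -7*√(-73 + D) (x(D, Z) = -7*√(D - 73) = -7*√(-73 + D))
t(E) = -125 - E (t(E) = (-5)³ - E = -125 - E)
x(194, -20) + (√(-40 - 40) + t(1))*108 = -7*√(-73 + 194) + (√(-40 - 40) + (-125 - 1*1))*108 = -7*√121 + (√(-80) + (-125 - 1))*108 = -7*11 + (4*I*√5 - 126)*108 = -77 + (-126 + 4*I*√5)*108 = -77 + (-13608 + 432*I*√5) = -13685 + 432*I*√5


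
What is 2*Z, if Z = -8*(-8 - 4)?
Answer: 192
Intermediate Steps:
Z = 96 (Z = -8*(-12) = 96)
2*Z = 2*96 = 192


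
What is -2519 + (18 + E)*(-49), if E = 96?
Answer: -8105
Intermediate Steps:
-2519 + (18 + E)*(-49) = -2519 + (18 + 96)*(-49) = -2519 + 114*(-49) = -2519 - 5586 = -8105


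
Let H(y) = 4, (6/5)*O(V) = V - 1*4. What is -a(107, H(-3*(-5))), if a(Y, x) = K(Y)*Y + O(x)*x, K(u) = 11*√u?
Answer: -1177*√107 ≈ -12175.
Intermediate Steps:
O(V) = -10/3 + 5*V/6 (O(V) = 5*(V - 1*4)/6 = 5*(V - 4)/6 = 5*(-4 + V)/6 = -10/3 + 5*V/6)
a(Y, x) = 11*Y^(3/2) + x*(-10/3 + 5*x/6) (a(Y, x) = (11*√Y)*Y + (-10/3 + 5*x/6)*x = 11*Y^(3/2) + x*(-10/3 + 5*x/6))
-a(107, H(-3*(-5))) = -(11*107^(3/2) + (⅚)*4*(-4 + 4)) = -(11*(107*√107) + (⅚)*4*0) = -(1177*√107 + 0) = -1177*√107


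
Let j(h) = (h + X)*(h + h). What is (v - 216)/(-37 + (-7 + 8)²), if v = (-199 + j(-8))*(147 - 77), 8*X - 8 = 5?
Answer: 3503/18 ≈ 194.61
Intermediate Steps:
X = 13/8 (X = 1 + (⅛)*5 = 1 + 5/8 = 13/8 ≈ 1.6250)
j(h) = 2*h*(13/8 + h) (j(h) = (h + 13/8)*(h + h) = (13/8 + h)*(2*h) = 2*h*(13/8 + h))
v = -6790 (v = (-199 + (¼)*(-8)*(13 + 8*(-8)))*(147 - 77) = (-199 + (¼)*(-8)*(13 - 64))*70 = (-199 + (¼)*(-8)*(-51))*70 = (-199 + 102)*70 = -97*70 = -6790)
(v - 216)/(-37 + (-7 + 8)²) = (-6790 - 216)/(-37 + (-7 + 8)²) = -7006/(-37 + 1²) = -7006/(-37 + 1) = -7006/(-36) = -7006*(-1/36) = 3503/18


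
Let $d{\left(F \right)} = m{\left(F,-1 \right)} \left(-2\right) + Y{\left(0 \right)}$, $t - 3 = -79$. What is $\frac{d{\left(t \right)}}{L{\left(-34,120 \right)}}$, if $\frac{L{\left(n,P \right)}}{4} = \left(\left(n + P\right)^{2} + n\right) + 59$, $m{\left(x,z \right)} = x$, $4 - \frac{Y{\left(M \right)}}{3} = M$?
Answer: $\frac{1}{181} \approx 0.0055249$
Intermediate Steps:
$t = -76$ ($t = 3 - 79 = -76$)
$Y{\left(M \right)} = 12 - 3 M$
$d{\left(F \right)} = 12 - 2 F$ ($d{\left(F \right)} = F \left(-2\right) + \left(12 - 0\right) = - 2 F + \left(12 + 0\right) = - 2 F + 12 = 12 - 2 F$)
$L{\left(n,P \right)} = 236 + 4 n + 4 \left(P + n\right)^{2}$ ($L{\left(n,P \right)} = 4 \left(\left(\left(n + P\right)^{2} + n\right) + 59\right) = 4 \left(\left(\left(P + n\right)^{2} + n\right) + 59\right) = 4 \left(\left(n + \left(P + n\right)^{2}\right) + 59\right) = 4 \left(59 + n + \left(P + n\right)^{2}\right) = 236 + 4 n + 4 \left(P + n\right)^{2}$)
$\frac{d{\left(t \right)}}{L{\left(-34,120 \right)}} = \frac{12 - -152}{236 + 4 \left(-34\right) + 4 \left(120 - 34\right)^{2}} = \frac{12 + 152}{236 - 136 + 4 \cdot 86^{2}} = \frac{164}{236 - 136 + 4 \cdot 7396} = \frac{164}{236 - 136 + 29584} = \frac{164}{29684} = 164 \cdot \frac{1}{29684} = \frac{1}{181}$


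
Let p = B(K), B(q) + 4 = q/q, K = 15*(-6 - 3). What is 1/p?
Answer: -1/3 ≈ -0.33333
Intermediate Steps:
K = -135 (K = 15*(-9) = -135)
B(q) = -3 (B(q) = -4 + q/q = -4 + 1 = -3)
p = -3
1/p = 1/(-3) = -1/3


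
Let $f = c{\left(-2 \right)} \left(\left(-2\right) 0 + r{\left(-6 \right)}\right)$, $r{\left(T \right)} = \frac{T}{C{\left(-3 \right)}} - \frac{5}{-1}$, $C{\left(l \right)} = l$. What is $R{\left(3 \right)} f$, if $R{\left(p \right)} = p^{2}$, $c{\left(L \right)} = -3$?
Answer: $-189$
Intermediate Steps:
$r{\left(T \right)} = 5 - \frac{T}{3}$ ($r{\left(T \right)} = \frac{T}{-3} - \frac{5}{-1} = T \left(- \frac{1}{3}\right) - -5 = - \frac{T}{3} + 5 = 5 - \frac{T}{3}$)
$f = -21$ ($f = - 3 \left(\left(-2\right) 0 + \left(5 - -2\right)\right) = - 3 \left(0 + \left(5 + 2\right)\right) = - 3 \left(0 + 7\right) = \left(-3\right) 7 = -21$)
$R{\left(3 \right)} f = 3^{2} \left(-21\right) = 9 \left(-21\right) = -189$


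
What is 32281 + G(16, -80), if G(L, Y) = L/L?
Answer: 32282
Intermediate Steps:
G(L, Y) = 1
32281 + G(16, -80) = 32281 + 1 = 32282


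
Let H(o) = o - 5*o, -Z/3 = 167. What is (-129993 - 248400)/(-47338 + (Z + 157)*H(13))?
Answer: 378393/29450 ≈ 12.849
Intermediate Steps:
Z = -501 (Z = -3*167 = -501)
H(o) = -4*o
(-129993 - 248400)/(-47338 + (Z + 157)*H(13)) = (-129993 - 248400)/(-47338 + (-501 + 157)*(-4*13)) = -378393/(-47338 - 344*(-52)) = -378393/(-47338 + 17888) = -378393/(-29450) = -378393*(-1/29450) = 378393/29450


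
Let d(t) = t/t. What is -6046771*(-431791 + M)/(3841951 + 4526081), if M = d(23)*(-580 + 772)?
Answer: 2609780316829/8368032 ≈ 3.1188e+5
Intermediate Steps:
d(t) = 1
M = 192 (M = 1*(-580 + 772) = 1*192 = 192)
-6046771*(-431791 + M)/(3841951 + 4526081) = -6046771*(-431791 + 192)/(3841951 + 4526081) = -6046771/(8368032/(-431599)) = -6046771/(8368032*(-1/431599)) = -6046771/(-8368032/431599) = -6046771*(-431599/8368032) = 2609780316829/8368032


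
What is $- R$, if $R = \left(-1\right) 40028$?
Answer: $40028$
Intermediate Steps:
$R = -40028$
$- R = \left(-1\right) \left(-40028\right) = 40028$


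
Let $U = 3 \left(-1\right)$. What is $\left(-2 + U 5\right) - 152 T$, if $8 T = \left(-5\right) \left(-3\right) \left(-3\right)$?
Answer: $838$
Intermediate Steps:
$T = - \frac{45}{8}$ ($T = \frac{\left(-5\right) \left(-3\right) \left(-3\right)}{8} = \frac{15 \left(-3\right)}{8} = \frac{1}{8} \left(-45\right) = - \frac{45}{8} \approx -5.625$)
$U = -3$
$\left(-2 + U 5\right) - 152 T = \left(-2 - 15\right) - -855 = \left(-2 - 15\right) + 855 = -17 + 855 = 838$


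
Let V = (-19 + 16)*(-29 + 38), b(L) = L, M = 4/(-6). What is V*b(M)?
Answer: 18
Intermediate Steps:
M = -⅔ (M = 4*(-⅙) = -⅔ ≈ -0.66667)
V = -27 (V = -3*9 = -27)
V*b(M) = -27*(-⅔) = 18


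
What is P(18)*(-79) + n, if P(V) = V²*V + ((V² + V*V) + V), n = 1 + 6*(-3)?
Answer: -513359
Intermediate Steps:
n = -17 (n = 1 - 18 = -17)
P(V) = V + V³ + 2*V² (P(V) = V³ + ((V² + V²) + V) = V³ + (2*V² + V) = V³ + (V + 2*V²) = V + V³ + 2*V²)
P(18)*(-79) + n = (18*(1 + 18² + 2*18))*(-79) - 17 = (18*(1 + 324 + 36))*(-79) - 17 = (18*361)*(-79) - 17 = 6498*(-79) - 17 = -513342 - 17 = -513359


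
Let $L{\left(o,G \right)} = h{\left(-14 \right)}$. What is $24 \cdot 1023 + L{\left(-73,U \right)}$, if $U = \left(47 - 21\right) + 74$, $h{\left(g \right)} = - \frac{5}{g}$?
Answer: $\frac{343733}{14} \approx 24552.0$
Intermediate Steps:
$U = 100$ ($U = 26 + 74 = 100$)
$L{\left(o,G \right)} = \frac{5}{14}$ ($L{\left(o,G \right)} = - \frac{5}{-14} = \left(-5\right) \left(- \frac{1}{14}\right) = \frac{5}{14}$)
$24 \cdot 1023 + L{\left(-73,U \right)} = 24 \cdot 1023 + \frac{5}{14} = 24552 + \frac{5}{14} = \frac{343733}{14}$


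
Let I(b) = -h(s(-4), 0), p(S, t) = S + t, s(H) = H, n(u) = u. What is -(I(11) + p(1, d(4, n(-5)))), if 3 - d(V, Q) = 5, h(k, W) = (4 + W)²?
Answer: 17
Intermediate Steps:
d(V, Q) = -2 (d(V, Q) = 3 - 1*5 = 3 - 5 = -2)
I(b) = -16 (I(b) = -(4 + 0)² = -1*4² = -1*16 = -16)
-(I(11) + p(1, d(4, n(-5)))) = -(-16 + (1 - 2)) = -(-16 - 1) = -1*(-17) = 17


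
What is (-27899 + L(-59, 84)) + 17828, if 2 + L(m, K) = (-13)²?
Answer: -9904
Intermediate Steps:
L(m, K) = 167 (L(m, K) = -2 + (-13)² = -2 + 169 = 167)
(-27899 + L(-59, 84)) + 17828 = (-27899 + 167) + 17828 = -27732 + 17828 = -9904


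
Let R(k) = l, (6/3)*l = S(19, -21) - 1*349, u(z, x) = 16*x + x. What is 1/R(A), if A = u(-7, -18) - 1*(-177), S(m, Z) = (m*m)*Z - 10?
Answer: -1/3970 ≈ -0.00025189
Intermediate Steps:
u(z, x) = 17*x
S(m, Z) = -10 + Z*m² (S(m, Z) = m²*Z - 10 = Z*m² - 10 = -10 + Z*m²)
A = -129 (A = 17*(-18) - 1*(-177) = -306 + 177 = -129)
l = -3970 (l = ((-10 - 21*19²) - 1*349)/2 = ((-10 - 21*361) - 349)/2 = ((-10 - 7581) - 349)/2 = (-7591 - 349)/2 = (½)*(-7940) = -3970)
R(k) = -3970
1/R(A) = 1/(-3970) = -1/3970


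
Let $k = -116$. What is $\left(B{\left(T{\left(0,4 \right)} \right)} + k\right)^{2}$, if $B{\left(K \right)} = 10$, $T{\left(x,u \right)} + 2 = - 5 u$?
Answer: $11236$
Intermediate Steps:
$T{\left(x,u \right)} = -2 - 5 u$
$\left(B{\left(T{\left(0,4 \right)} \right)} + k\right)^{2} = \left(10 - 116\right)^{2} = \left(-106\right)^{2} = 11236$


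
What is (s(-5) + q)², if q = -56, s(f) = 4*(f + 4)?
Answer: 3600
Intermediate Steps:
s(f) = 16 + 4*f (s(f) = 4*(4 + f) = 16 + 4*f)
(s(-5) + q)² = ((16 + 4*(-5)) - 56)² = ((16 - 20) - 56)² = (-4 - 56)² = (-60)² = 3600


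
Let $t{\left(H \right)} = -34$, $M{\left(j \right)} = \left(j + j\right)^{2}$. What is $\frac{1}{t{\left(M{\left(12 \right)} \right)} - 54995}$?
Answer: $- \frac{1}{55029} \approx -1.8172 \cdot 10^{-5}$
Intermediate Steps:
$M{\left(j \right)} = 4 j^{2}$ ($M{\left(j \right)} = \left(2 j\right)^{2} = 4 j^{2}$)
$\frac{1}{t{\left(M{\left(12 \right)} \right)} - 54995} = \frac{1}{-34 - 54995} = \frac{1}{-55029} = - \frac{1}{55029}$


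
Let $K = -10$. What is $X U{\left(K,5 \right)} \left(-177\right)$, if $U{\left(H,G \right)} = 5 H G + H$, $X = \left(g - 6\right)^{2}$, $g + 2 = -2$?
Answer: $4602000$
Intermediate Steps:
$g = -4$ ($g = -2 - 2 = -4$)
$X = 100$ ($X = \left(-4 - 6\right)^{2} = \left(-10\right)^{2} = 100$)
$U{\left(H,G \right)} = H + 5 G H$ ($U{\left(H,G \right)} = 5 G H + H = H + 5 G H$)
$X U{\left(K,5 \right)} \left(-177\right) = 100 \left(- 10 \left(1 + 5 \cdot 5\right)\right) \left(-177\right) = 100 \left(- 10 \left(1 + 25\right)\right) \left(-177\right) = 100 \left(\left(-10\right) 26\right) \left(-177\right) = 100 \left(-260\right) \left(-177\right) = \left(-26000\right) \left(-177\right) = 4602000$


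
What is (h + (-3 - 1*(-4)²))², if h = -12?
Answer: 961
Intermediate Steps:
(h + (-3 - 1*(-4)²))² = (-12 + (-3 - 1*(-4)²))² = (-12 + (-3 - 1*16))² = (-12 + (-3 - 16))² = (-12 - 19)² = (-31)² = 961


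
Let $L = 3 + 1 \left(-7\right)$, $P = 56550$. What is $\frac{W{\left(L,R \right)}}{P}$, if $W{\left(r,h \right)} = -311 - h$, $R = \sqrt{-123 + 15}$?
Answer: $- \frac{311}{56550} - \frac{i \sqrt{3}}{9425} \approx -0.0054996 - 0.00018377 i$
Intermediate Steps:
$R = 6 i \sqrt{3}$ ($R = \sqrt{-108} = 6 i \sqrt{3} \approx 10.392 i$)
$L = -4$ ($L = 3 - 7 = -4$)
$\frac{W{\left(L,R \right)}}{P} = \frac{-311 - 6 i \sqrt{3}}{56550} = \left(-311 - 6 i \sqrt{3}\right) \frac{1}{56550} = - \frac{311}{56550} - \frac{i \sqrt{3}}{9425}$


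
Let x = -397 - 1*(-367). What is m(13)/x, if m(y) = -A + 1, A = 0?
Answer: -1/30 ≈ -0.033333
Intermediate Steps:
m(y) = 1 (m(y) = -1*0 + 1 = 0 + 1 = 1)
x = -30 (x = -397 + 367 = -30)
m(13)/x = 1/(-30) = 1*(-1/30) = -1/30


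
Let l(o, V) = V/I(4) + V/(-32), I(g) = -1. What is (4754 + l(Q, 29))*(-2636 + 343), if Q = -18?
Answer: -346635103/32 ≈ -1.0832e+7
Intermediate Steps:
l(o, V) = -33*V/32 (l(o, V) = V/(-1) + V/(-32) = V*(-1) + V*(-1/32) = -V - V/32 = -33*V/32)
(4754 + l(Q, 29))*(-2636 + 343) = (4754 - 33/32*29)*(-2636 + 343) = (4754 - 957/32)*(-2293) = (151171/32)*(-2293) = -346635103/32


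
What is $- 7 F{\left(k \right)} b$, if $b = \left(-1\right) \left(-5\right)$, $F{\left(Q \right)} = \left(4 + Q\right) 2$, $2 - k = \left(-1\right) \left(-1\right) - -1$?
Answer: $-280$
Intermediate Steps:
$k = 0$ ($k = 2 - \left(\left(-1\right) \left(-1\right) - -1\right) = 2 - \left(1 + 1\right) = 2 - 2 = 0$)
$F{\left(Q \right)} = 8 + 2 Q$
$b = 5$
$- 7 F{\left(k \right)} b = - 7 \left(8 + 2 \cdot 0\right) 5 = - 7 \left(8 + 0\right) 5 = \left(-7\right) 8 \cdot 5 = \left(-56\right) 5 = -280$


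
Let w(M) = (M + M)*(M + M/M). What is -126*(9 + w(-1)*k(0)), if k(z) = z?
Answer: -1134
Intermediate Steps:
w(M) = 2*M*(1 + M) (w(M) = (2*M)*(M + 1) = (2*M)*(1 + M) = 2*M*(1 + M))
-126*(9 + w(-1)*k(0)) = -126*(9 + (2*(-1)*(1 - 1))*0) = -126*(9 + (2*(-1)*0)*0) = -126*(9 + 0*0) = -126*(9 + 0) = -126*9 = -1134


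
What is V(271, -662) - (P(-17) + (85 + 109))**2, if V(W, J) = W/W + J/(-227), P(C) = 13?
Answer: -9725834/227 ≈ -42845.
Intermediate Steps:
V(W, J) = 1 - J/227 (V(W, J) = 1 + J*(-1/227) = 1 - J/227)
V(271, -662) - (P(-17) + (85 + 109))**2 = (1 - 1/227*(-662)) - (13 + (85 + 109))**2 = (1 + 662/227) - (13 + 194)**2 = 889/227 - 1*207**2 = 889/227 - 1*42849 = 889/227 - 42849 = -9725834/227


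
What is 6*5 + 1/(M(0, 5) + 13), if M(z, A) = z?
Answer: 391/13 ≈ 30.077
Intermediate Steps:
6*5 + 1/(M(0, 5) + 13) = 6*5 + 1/(0 + 13) = 30 + 1/13 = 391/13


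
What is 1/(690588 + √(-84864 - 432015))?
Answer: 76732/52990255847 - I*√57431/158970767541 ≈ 1.448e-6 - 1.5075e-9*I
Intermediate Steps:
1/(690588 + √(-84864 - 432015)) = 1/(690588 + √(-516879)) = 1/(690588 + 3*I*√57431)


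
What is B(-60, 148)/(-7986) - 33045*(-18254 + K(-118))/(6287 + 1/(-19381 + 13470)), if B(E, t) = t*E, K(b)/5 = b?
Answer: 1224793155946015/12365807234 ≈ 99047.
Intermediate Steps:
K(b) = 5*b
B(E, t) = E*t
B(-60, 148)/(-7986) - 33045*(-18254 + K(-118))/(6287 + 1/(-19381 + 13470)) = -60*148/(-7986) - 33045*(-18254 + 5*(-118))/(6287 + 1/(-19381 + 13470)) = -8880*(-1/7986) - 33045*(-18254 - 590)/(6287 + 1/(-5911)) = 1480/1331 - 33045*(-18844/(6287 - 1/5911)) = 1480/1331 - 33045/((37162456/5911)*(-1/18844)) = 1480/1331 - 33045/(-9290614/27846721) = 1480/1331 - 33045*(-27846721/9290614) = 1480/1331 + 920194895445/9290614 = 1224793155946015/12365807234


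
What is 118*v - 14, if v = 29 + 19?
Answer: 5650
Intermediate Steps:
v = 48
118*v - 14 = 118*48 - 14 = 5664 - 14 = 5650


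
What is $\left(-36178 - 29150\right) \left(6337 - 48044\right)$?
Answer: $2724634896$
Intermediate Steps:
$\left(-36178 - 29150\right) \left(6337 - 48044\right) = \left(-65328\right) \left(-41707\right) = 2724634896$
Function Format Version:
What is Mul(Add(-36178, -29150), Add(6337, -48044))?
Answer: 2724634896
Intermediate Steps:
Mul(Add(-36178, -29150), Add(6337, -48044)) = Mul(-65328, -41707) = 2724634896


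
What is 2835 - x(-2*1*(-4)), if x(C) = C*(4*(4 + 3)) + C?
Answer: 2603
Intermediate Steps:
x(C) = 29*C (x(C) = C*(4*7) + C = C*28 + C = 28*C + C = 29*C)
2835 - x(-2*1*(-4)) = 2835 - 29*-2*1*(-4) = 2835 - 29*(-2*(-4)) = 2835 - 29*8 = 2835 - 1*232 = 2835 - 232 = 2603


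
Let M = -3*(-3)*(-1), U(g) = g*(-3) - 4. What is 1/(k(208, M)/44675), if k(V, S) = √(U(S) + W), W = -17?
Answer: 44675*√6/6 ≈ 18239.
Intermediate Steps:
U(g) = -4 - 3*g (U(g) = -3*g - 4 = -4 - 3*g)
M = -9 (M = 9*(-1) = -9)
k(V, S) = √(-21 - 3*S) (k(V, S) = √((-4 - 3*S) - 17) = √(-21 - 3*S))
1/(k(208, M)/44675) = 1/(√(-21 - 3*(-9))/44675) = 1/(√(-21 + 27)*(1/44675)) = 1/(√6*(1/44675)) = 1/(√6/44675) = 44675*√6/6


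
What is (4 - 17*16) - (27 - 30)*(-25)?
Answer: -343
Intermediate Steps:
(4 - 17*16) - (27 - 30)*(-25) = (4 - 272) - (-3)*(-25) = -268 - 1*75 = -268 - 75 = -343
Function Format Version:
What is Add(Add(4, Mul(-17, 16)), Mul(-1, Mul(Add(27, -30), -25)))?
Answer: -343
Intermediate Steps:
Add(Add(4, Mul(-17, 16)), Mul(-1, Mul(Add(27, -30), -25))) = Add(Add(4, -272), Mul(-1, Mul(-3, -25))) = Add(-268, Mul(-1, 75)) = Add(-268, -75) = -343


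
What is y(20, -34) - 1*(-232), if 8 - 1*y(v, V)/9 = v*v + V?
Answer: -2990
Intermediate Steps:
y(v, V) = 72 - 9*V - 9*v**2 (y(v, V) = 72 - 9*(v*v + V) = 72 - 9*(v**2 + V) = 72 - 9*(V + v**2) = 72 + (-9*V - 9*v**2) = 72 - 9*V - 9*v**2)
y(20, -34) - 1*(-232) = (72 - 9*(-34) - 9*20**2) - 1*(-232) = (72 + 306 - 9*400) + 232 = (72 + 306 - 3600) + 232 = -3222 + 232 = -2990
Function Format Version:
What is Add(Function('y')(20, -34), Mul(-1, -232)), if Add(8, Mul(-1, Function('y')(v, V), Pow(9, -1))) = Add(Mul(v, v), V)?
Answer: -2990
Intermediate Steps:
Function('y')(v, V) = Add(72, Mul(-9, V), Mul(-9, Pow(v, 2))) (Function('y')(v, V) = Add(72, Mul(-9, Add(Mul(v, v), V))) = Add(72, Mul(-9, Add(Pow(v, 2), V))) = Add(72, Mul(-9, Add(V, Pow(v, 2)))) = Add(72, Add(Mul(-9, V), Mul(-9, Pow(v, 2)))) = Add(72, Mul(-9, V), Mul(-9, Pow(v, 2))))
Add(Function('y')(20, -34), Mul(-1, -232)) = Add(Add(72, Mul(-9, -34), Mul(-9, Pow(20, 2))), Mul(-1, -232)) = Add(Add(72, 306, Mul(-9, 400)), 232) = Add(Add(72, 306, -3600), 232) = Add(-3222, 232) = -2990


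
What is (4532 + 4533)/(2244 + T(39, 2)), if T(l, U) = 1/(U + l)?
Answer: 74333/18401 ≈ 4.0396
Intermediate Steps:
(4532 + 4533)/(2244 + T(39, 2)) = (4532 + 4533)/(2244 + 1/(2 + 39)) = 9065/(2244 + 1/41) = 9065/(92005/41) = 9065*(41/92005) = 74333/18401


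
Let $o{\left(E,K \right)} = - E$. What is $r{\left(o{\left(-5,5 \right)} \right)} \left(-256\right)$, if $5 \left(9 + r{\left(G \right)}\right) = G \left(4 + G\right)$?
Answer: $0$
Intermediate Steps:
$r{\left(G \right)} = -9 + \frac{G \left(4 + G\right)}{5}$
$r{\left(o{\left(-5,5 \right)} \right)} \left(-256\right) = \left(-9 + \frac{\left(\left(-1\right) \left(-5\right)\right)^{2}}{5} + \frac{4 \left(\left(-1\right) \left(-5\right)\right)}{5}\right) \left(-256\right) = \left(-9 + \frac{5^{2}}{5} + \frac{4}{5} \cdot 5\right) \left(-256\right) = \left(-9 + \frac{1}{5} \cdot 25 + 4\right) \left(-256\right) = \left(-9 + 5 + 4\right) \left(-256\right) = 0 \left(-256\right) = 0$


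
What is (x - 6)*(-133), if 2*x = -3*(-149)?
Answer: -57855/2 ≈ -28928.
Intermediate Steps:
x = 447/2 (x = (-3*(-149))/2 = (½)*447 = 447/2 ≈ 223.50)
(x - 6)*(-133) = (447/2 - 6)*(-133) = (435/2)*(-133) = -57855/2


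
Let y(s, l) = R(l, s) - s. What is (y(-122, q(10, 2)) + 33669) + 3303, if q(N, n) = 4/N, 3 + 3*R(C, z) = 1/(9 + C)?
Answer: 5230118/141 ≈ 37093.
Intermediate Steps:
R(C, z) = -1 + 1/(3*(9 + C))
y(s, l) = -s + (-26/3 - l)/(9 + l) (y(s, l) = (-26/3 - l)/(9 + l) - s = -s + (-26/3 - l)/(9 + l))
(y(-122, q(10, 2)) + 33669) + 3303 = ((-26/3 - 4/10 - 1*(-122)*(9 + 4/10))/(9 + 4/10) + 33669) + 3303 = ((-26/3 - 4/10 - 1*(-122)*(9 + 4*(⅒)))/(9 + 4*(⅒)) + 33669) + 3303 = ((-26/3 - 1*⅖ - 1*(-122)*(9 + ⅖))/(9 + ⅖) + 33669) + 3303 = ((-26/3 - ⅖ - 1*(-122)*47/5)/(47/5) + 33669) + 3303 = (5*(-26/3 - ⅖ + 5734/5)/47 + 33669) + 3303 = ((5/47)*(17066/15) + 33669) + 3303 = (17066/141 + 33669) + 3303 = 4764395/141 + 3303 = 5230118/141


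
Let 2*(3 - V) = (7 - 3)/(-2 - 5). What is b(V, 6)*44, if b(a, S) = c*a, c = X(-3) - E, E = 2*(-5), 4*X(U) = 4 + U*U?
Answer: 13409/7 ≈ 1915.6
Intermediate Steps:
X(U) = 1 + U²/4 (X(U) = (4 + U*U)/4 = (4 + U²)/4 = 1 + U²/4)
E = -10
c = 53/4 (c = (1 + (¼)*(-3)²) - 1*(-10) = (1 + (¼)*9) + 10 = (1 + 9/4) + 10 = 13/4 + 10 = 53/4 ≈ 13.250)
V = 23/7 (V = 3 - (7 - 3)/(2*(-2 - 5)) = 3 - 2/(-7) = 3 - 2*(-1)/7 = 3 - ½*(-4/7) = 3 + 2/7 = 23/7 ≈ 3.2857)
b(a, S) = 53*a/4
b(V, 6)*44 = ((53/4)*(23/7))*44 = (1219/28)*44 = 13409/7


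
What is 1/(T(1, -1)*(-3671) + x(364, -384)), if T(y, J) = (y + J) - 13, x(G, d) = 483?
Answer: 1/48206 ≈ 2.0744e-5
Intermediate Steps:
T(y, J) = -13 + J + y (T(y, J) = (J + y) - 13 = -13 + J + y)
1/(T(1, -1)*(-3671) + x(364, -384)) = 1/((-13 - 1 + 1)*(-3671) + 483) = 1/(-13*(-3671) + 483) = 1/(47723 + 483) = 1/48206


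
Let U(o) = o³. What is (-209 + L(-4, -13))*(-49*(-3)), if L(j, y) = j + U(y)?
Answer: -354270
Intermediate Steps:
L(j, y) = j + y³
(-209 + L(-4, -13))*(-49*(-3)) = (-209 + (-4 + (-13)³))*(-49*(-3)) = (-209 + (-4 - 2197))*147 = (-209 - 2201)*147 = -2410*147 = -354270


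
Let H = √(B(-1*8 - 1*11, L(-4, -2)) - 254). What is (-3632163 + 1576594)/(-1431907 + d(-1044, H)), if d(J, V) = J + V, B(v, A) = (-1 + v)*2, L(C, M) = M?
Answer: 2945529654119/2053348568695 + 14388983*I*√6/2053348568695 ≈ 1.4345 + 1.7165e-5*I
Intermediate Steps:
B(v, A) = -2 + 2*v
H = 7*I*√6 (H = √((-2 + 2*(-1*8 - 1*11)) - 254) = √((-2 + 2*(-8 - 11)) - 254) = √((-2 + 2*(-19)) - 254) = √((-2 - 38) - 254) = √(-40 - 254) = √(-294) = 7*I*√6 ≈ 17.146*I)
(-3632163 + 1576594)/(-1431907 + d(-1044, H)) = (-3632163 + 1576594)/(-1431907 + (-1044 + 7*I*√6)) = -2055569/(-1432951 + 7*I*√6)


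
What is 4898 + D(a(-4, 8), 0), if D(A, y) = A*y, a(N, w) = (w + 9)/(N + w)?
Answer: 4898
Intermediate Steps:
a(N, w) = (9 + w)/(N + w)
4898 + D(a(-4, 8), 0) = 4898 + ((9 + 8)/(-4 + 8))*0 = 4898 + (17/4)*0 = 4898 + 0 = 4898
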